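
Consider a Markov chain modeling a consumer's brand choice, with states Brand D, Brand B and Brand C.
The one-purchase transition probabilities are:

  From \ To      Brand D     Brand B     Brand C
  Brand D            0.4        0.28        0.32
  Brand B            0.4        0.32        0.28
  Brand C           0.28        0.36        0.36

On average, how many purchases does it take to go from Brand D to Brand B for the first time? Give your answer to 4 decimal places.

Let t(s) be the expected number of purchases to first reach Brand B from state s, with t(Brand B) = 0. Conditioning on the first purchase:
t(Brand D) = 1 + 0.4·t(Brand D) + 0.32·t(Brand C)
t(Brand C) = 1 + 0.28·t(Brand D) + 0.36·t(Brand C)
Solving: t(Brand D) = 3.2609, t(Brand C) = 2.9891.
Expected purchases from Brand D to Brand B: 3.2609.

3.2609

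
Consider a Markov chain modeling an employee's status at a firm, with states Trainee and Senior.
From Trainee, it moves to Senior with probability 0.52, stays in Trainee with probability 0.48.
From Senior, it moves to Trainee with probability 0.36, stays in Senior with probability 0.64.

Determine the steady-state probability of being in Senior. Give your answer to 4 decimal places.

0.5909

Let the stationary distribution be π with π = πP and π_1 + π_2 = 1.
π_1 = 0.48·π_1 + 0.36·π_2
Solving with the normalization constraint gives π = (0.4091, 0.5909).
So the stationary probability of Senior is 0.5909.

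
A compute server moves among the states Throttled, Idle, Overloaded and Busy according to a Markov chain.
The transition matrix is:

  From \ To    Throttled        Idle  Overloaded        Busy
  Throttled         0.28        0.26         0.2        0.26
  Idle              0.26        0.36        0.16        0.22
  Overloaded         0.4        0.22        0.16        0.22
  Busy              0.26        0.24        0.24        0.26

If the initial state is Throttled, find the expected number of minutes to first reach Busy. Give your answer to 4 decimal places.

Let t(s) be the expected number of minutes to first reach Busy from state s, with t(Busy) = 0. Conditioning on the first minute:
t(Throttled) = 1 + 0.28·t(Throttled) + 0.26·t(Idle) + 0.2·t(Overloaded)
t(Idle) = 1 + 0.26·t(Throttled) + 0.36·t(Idle) + 0.16·t(Overloaded)
t(Overloaded) = 1 + 0.4·t(Throttled) + 0.22·t(Idle) + 0.16·t(Overloaded)
Solving: t(Throttled) = 4.1407, t(Idle) = 4.3179, t(Overloaded) = 4.2931.
Expected minutes from Throttled to Busy: 4.1407.

4.1407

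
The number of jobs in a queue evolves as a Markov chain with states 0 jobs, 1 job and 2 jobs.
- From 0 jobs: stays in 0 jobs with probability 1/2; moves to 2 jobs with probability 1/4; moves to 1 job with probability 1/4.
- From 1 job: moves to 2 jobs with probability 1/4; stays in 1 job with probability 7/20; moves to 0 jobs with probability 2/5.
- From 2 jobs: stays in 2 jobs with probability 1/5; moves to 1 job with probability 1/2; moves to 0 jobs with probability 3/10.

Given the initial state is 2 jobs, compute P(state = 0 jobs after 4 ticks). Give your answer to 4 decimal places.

Propagate the distribution vector 4 ticks from 2 jobs.
After 0 ticks: (0.0000, 0.0000, 1.0000)
After 1 tick: (0.3000, 0.5000, 0.2000)
After 2 ticks: (0.4100, 0.3500, 0.2400)
After 3 ticks: (0.4170, 0.3450, 0.2380)
After 4 ticks: (0.4179, 0.3440, 0.2381)
P(in 0 jobs after 4 ticks) = 0.4179

0.4179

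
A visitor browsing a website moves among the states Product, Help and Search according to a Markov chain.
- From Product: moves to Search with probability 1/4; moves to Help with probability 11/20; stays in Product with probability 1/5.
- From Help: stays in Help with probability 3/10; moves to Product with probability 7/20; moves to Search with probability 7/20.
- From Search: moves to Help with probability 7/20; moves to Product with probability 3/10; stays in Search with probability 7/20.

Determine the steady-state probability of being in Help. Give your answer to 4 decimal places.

Let the stationary distribution be π with π = πP and π_1 + π_2 + π_3 = 1.
π_1 = 0.2·π_1 + 0.35·π_2 + 0.3·π_3
π_2 = 0.55·π_1 + 0.3·π_2 + 0.35·π_3
Solving with the normalization constraint gives π = (0.2904, 0.3886, 0.3210).
So the stationary probability of Help is 0.3886.

0.3886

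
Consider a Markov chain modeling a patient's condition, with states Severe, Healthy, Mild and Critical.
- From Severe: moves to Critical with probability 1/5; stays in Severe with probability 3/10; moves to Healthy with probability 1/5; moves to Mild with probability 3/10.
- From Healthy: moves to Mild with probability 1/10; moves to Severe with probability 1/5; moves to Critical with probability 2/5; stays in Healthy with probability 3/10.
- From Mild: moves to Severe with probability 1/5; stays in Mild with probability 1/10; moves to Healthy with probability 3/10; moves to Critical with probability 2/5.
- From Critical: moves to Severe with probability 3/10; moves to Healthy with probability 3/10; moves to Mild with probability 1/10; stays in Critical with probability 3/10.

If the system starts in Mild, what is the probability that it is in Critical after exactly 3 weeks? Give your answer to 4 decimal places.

0.3160

Propagate the distribution vector 3 weeks from Mild.
After 0 weeks: (0.0000, 0.0000, 1.0000, 0.0000)
After 1 week: (0.2000, 0.3000, 0.1000, 0.4000)
After 2 weeks: (0.2600, 0.2800, 0.1400, 0.3200)
After 3 weeks: (0.2580, 0.2740, 0.1520, 0.3160)
P(in Critical after 3 weeks) = 0.3160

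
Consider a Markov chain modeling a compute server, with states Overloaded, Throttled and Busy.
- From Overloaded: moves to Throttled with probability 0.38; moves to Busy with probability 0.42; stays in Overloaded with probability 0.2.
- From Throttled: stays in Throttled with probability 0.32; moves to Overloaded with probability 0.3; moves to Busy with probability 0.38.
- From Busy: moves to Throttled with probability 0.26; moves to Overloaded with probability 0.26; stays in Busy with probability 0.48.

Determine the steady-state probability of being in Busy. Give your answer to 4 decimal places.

Let the stationary distribution be π with π = πP and π_1 + π_2 + π_3 = 1.
π_1 = 0.2·π_1 + 0.3·π_2 + 0.26·π_3
π_2 = 0.38·π_1 + 0.32·π_2 + 0.26·π_3
Solving with the normalization constraint gives π = (0.2570, 0.3094, 0.4336).
So the stationary probability of Busy is 0.4336.

0.4336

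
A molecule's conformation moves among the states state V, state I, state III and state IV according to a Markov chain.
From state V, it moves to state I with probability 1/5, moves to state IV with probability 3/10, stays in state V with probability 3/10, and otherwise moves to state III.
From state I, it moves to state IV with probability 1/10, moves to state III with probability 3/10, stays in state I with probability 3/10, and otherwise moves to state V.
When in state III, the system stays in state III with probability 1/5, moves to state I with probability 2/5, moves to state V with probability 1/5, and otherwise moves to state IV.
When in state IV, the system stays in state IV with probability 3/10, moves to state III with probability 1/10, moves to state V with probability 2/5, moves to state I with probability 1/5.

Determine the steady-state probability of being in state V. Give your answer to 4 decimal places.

Let the stationary distribution be π with π = πP and π_1 + π_2 + π_3 + π_4 = 1.
π_1 = 0.3·π_1 + 0.3·π_2 + 0.2·π_3 + 0.4·π_4
π_2 = 0.2·π_1 + 0.3·π_2 + 0.4·π_3 + 0.2·π_4
π_3 = 0.2·π_1 + 0.3·π_2 + 0.2·π_3 + 0.1·π_4
Solving with the normalization constraint gives π = (0.3022, 0.2676, 0.2042, 0.2261).
So the stationary probability of state V is 0.3022.

0.3022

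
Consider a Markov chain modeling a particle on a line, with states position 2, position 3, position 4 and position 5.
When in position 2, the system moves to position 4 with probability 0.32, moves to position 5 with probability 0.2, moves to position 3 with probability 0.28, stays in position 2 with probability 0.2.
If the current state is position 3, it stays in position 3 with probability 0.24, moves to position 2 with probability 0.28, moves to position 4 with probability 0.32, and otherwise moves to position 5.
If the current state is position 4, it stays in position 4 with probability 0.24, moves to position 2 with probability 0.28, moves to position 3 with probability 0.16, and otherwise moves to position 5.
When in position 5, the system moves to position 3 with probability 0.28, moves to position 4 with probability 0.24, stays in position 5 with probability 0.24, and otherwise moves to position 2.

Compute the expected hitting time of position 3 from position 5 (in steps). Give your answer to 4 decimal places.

4.0179

Let t(s) be the expected number of steps to first reach position 3 from state s, with t(position 3) = 0. Conditioning on the first step:
t(position 2) = 1 + 0.2·t(position 2) + 0.32·t(position 4) + 0.2·t(position 5)
t(position 4) = 1 + 0.28·t(position 2) + 0.24·t(position 4) + 0.32·t(position 5)
t(position 5) = 1 + 0.24·t(position 2) + 0.24·t(position 4) + 0.24·t(position 5)
Solving: t(position 2) = 4.0551, t(position 4) = 4.5015, t(position 5) = 4.0179.
Expected steps from position 5 to position 3: 4.0179.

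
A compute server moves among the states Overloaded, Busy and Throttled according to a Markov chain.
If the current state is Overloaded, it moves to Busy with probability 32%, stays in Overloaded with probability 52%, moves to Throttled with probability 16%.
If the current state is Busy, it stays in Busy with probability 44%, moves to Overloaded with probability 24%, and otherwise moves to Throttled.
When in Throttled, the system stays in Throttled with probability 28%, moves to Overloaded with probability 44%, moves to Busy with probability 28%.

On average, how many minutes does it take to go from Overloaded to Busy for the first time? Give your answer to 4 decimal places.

3.1977

Let t(s) be the expected number of minutes to first reach Busy from state s, with t(Busy) = 0. Conditioning on the first minute:
t(Overloaded) = 1 + 0.52·t(Overloaded) + 0.16·t(Throttled)
t(Throttled) = 1 + 0.44·t(Overloaded) + 0.28·t(Throttled)
Solving: t(Overloaded) = 3.1977, t(Throttled) = 3.3430.
Expected minutes from Overloaded to Busy: 3.1977.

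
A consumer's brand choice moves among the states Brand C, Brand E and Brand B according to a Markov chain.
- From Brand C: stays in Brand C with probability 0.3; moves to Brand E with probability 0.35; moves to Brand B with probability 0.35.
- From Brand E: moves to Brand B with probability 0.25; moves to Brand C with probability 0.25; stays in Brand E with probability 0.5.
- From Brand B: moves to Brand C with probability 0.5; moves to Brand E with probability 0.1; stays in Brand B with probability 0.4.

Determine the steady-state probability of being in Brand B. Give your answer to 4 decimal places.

0.3355

Let the stationary distribution be π with π = πP and π_1 + π_2 + π_3 = 1.
π_1 = 0.3·π_1 + 0.25·π_2 + 0.5·π_3
π_2 = 0.35·π_1 + 0.5·π_2 + 0.1·π_3
Solving with the normalization constraint gives π = (0.3514, 0.3131, 0.3355).
So the stationary probability of Brand B is 0.3355.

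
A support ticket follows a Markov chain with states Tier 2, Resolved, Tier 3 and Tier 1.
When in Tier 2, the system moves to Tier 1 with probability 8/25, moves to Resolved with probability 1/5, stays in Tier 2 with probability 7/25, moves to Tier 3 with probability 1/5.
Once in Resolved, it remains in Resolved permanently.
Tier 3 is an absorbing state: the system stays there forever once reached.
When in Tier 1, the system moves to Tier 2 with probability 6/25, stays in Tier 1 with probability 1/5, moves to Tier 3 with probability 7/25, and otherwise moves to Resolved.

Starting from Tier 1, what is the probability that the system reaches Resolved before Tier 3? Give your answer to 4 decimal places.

Let h(s) be the probability of absorption at Resolved starting from transient state s. Then h(Resolved) = 1 and h(Tier 3) = 0. By first-step analysis:
h(Tier 2) = 0.28·h(Tier 2) + 0.2·1 + 0.2·0 + 0.32·h(Tier 1)
h(Tier 1) = 0.24·h(Tier 2) + 0.28·1 + 0.28·0 + 0.2·h(Tier 1)
Solving: h(Tier 2) = 0.5000, h(Tier 1) = 0.5000.
Starting from Tier 1, the probability is 0.5000.

0.5000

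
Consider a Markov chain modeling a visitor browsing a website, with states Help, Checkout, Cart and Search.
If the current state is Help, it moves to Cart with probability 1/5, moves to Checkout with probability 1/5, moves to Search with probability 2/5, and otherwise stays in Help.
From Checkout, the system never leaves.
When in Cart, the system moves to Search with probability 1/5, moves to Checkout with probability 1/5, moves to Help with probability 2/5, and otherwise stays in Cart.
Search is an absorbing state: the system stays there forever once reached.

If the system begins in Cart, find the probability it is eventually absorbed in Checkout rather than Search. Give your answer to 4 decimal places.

Let h(s) be the probability of absorption at Checkout starting from transient state s. Then h(Checkout) = 1 and h(Search) = 0. By first-step analysis:
h(Help) = 0.2·h(Help) + 0.2·1 + 0.2·h(Cart) + 0.4·0
h(Cart) = 0.4·h(Help) + 0.2·1 + 0.2·h(Cart) + 0.2·0
Solving: h(Help) = 0.3571, h(Cart) = 0.4286.
Starting from Cart, the probability is 0.4286.

0.4286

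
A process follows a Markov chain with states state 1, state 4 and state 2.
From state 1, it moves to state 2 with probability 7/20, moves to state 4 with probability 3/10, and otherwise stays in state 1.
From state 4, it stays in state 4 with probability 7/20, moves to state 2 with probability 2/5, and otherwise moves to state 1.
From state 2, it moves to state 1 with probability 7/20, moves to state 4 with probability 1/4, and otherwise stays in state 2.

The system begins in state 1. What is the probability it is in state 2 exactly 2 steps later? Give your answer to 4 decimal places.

0.3825

Sum over the intermediate state after 1 step:
P = P(state 1→state 1)·P(state 1→state 2) + P(state 1→state 4)·P(state 4→state 2) + P(state 1→state 2)·P(state 2→state 2)
  = 0.35×0.35 + 0.3×0.4 + 0.35×0.4
  = 0.1225 + 0.1200 + 0.1400 = 0.3825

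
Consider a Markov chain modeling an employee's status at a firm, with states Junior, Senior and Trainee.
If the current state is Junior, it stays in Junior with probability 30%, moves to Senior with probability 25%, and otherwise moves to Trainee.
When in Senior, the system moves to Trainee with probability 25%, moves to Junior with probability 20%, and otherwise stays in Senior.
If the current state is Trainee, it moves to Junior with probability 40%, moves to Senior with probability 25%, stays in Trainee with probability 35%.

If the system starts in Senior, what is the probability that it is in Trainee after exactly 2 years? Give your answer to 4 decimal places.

Sum over the intermediate state after 1 year:
P = P(Senior→Junior)·P(Junior→Trainee) + P(Senior→Senior)·P(Senior→Trainee) + P(Senior→Trainee)·P(Trainee→Trainee)
  = 0.2×0.45 + 0.55×0.25 + 0.25×0.35
  = 0.0900 + 0.1375 + 0.0875 = 0.3150

0.3150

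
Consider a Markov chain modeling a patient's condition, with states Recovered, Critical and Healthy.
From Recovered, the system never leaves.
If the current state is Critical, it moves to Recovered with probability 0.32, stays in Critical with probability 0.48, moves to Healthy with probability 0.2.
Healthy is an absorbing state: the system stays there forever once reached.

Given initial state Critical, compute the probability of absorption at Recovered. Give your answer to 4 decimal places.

Let h(s) be the probability of absorption at Recovered starting from transient state s. Then h(Recovered) = 1 and h(Healthy) = 0. By first-step analysis:
h(Critical) = 0.32·1 + 0.48·h(Critical) + 0.2·0
Solving: h(Critical) = 0.6154.
Starting from Critical, the probability is 0.6154.

0.6154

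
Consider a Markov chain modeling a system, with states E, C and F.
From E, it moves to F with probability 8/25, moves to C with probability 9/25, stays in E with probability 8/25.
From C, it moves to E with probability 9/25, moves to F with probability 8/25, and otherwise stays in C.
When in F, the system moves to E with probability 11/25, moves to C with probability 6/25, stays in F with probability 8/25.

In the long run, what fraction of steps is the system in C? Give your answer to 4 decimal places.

0.3092

Let the stationary distribution be π with π = πP and π_1 + π_2 + π_3 = 1.
π_1 = 0.32·π_1 + 0.36·π_2 + 0.44·π_3
π_2 = 0.36·π_1 + 0.32·π_2 + 0.24·π_3
Solving with the normalization constraint gives π = (0.3708, 0.3092, 0.3200).
So the stationary probability of C is 0.3092.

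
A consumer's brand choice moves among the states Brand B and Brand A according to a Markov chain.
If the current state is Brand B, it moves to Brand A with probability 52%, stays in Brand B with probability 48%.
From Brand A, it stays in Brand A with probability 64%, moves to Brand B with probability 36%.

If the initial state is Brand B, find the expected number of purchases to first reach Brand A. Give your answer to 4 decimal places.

Let t(s) be the expected number of purchases to first reach Brand A from state s, with t(Brand A) = 0. Conditioning on the first purchase:
t(Brand B) = 1 + 0.48·t(Brand B)
Solving: t(Brand B) = 1.9231.
Expected purchases from Brand B to Brand A: 1.9231.

1.9231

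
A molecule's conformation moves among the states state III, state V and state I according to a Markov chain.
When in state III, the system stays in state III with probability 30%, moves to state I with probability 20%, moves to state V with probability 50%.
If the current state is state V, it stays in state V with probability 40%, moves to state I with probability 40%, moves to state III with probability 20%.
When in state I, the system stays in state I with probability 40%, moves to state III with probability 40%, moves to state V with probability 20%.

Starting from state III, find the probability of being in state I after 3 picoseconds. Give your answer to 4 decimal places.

0.3460

Propagate the distribution vector 3 picoseconds from state III.
After 0 picoseconds: (1.0000, 0.0000, 0.0000)
After 1 picosecond: (0.3000, 0.5000, 0.2000)
After 2 picoseconds: (0.2700, 0.3900, 0.3400)
After 3 picoseconds: (0.2950, 0.3590, 0.3460)
P(in state I after 3 picoseconds) = 0.3460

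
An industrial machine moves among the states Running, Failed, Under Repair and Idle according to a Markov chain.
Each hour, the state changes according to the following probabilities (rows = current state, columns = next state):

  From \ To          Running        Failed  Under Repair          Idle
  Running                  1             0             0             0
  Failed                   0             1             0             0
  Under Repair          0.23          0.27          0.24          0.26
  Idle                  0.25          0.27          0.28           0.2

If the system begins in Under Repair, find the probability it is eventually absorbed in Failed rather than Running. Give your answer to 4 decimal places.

0.5348

Let h(s) be the probability of absorption at Failed starting from transient state s. Then h(Failed) = 1 and h(Running) = 0. By first-step analysis:
h(Under Repair) = 0.23·0 + 0.27·1 + 0.24·h(Under Repair) + 0.26·h(Idle)
h(Idle) = 0.25·0 + 0.27·1 + 0.28·h(Under Repair) + 0.2·h(Idle)
Solving: h(Under Repair) = 0.5348, h(Idle) = 0.5247.
Starting from Under Repair, the probability is 0.5348.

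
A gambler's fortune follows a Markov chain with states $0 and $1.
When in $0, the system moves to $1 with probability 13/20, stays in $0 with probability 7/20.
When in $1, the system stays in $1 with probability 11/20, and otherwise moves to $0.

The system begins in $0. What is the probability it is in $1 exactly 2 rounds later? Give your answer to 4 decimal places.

Sum over the intermediate state after 1 round:
P = P($0→$0)·P($0→$1) + P($0→$1)·P($1→$1)
  = 0.35×0.65 + 0.65×0.55
  = 0.2275 + 0.3575 = 0.5850

0.5850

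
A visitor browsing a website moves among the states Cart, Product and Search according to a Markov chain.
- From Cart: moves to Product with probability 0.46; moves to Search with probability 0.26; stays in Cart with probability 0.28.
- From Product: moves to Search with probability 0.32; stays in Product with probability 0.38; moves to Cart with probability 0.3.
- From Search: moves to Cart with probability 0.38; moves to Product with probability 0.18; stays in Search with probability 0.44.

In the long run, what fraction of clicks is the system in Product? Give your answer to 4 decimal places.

Let the stationary distribution be π with π = πP and π_1 + π_2 + π_3 = 1.
π_1 = 0.28·π_1 + 0.3·π_2 + 0.38·π_3
π_2 = 0.46·π_1 + 0.38·π_2 + 0.18·π_3
Solving with the normalization constraint gives π = (0.3209, 0.3373, 0.3418).
So the stationary probability of Product is 0.3373.

0.3373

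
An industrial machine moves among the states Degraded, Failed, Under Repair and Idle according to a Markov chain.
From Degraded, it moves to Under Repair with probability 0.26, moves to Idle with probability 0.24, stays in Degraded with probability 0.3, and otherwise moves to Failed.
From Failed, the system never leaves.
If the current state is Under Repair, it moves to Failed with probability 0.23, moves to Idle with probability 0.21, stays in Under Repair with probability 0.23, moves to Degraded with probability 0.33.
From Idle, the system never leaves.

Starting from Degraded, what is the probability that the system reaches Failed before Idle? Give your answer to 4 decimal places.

Let h(s) be the probability of absorption at Failed starting from transient state s. Then h(Failed) = 1 and h(Idle) = 0. By first-step analysis:
h(Degraded) = 0.3·h(Degraded) + 0.2·1 + 0.26·h(Under Repair) + 0.24·0
h(Under Repair) = 0.33·h(Degraded) + 0.23·1 + 0.23·h(Under Repair) + 0.21·0
Solving: h(Degraded) = 0.4718, h(Under Repair) = 0.5009.
Starting from Degraded, the probability is 0.4718.

0.4718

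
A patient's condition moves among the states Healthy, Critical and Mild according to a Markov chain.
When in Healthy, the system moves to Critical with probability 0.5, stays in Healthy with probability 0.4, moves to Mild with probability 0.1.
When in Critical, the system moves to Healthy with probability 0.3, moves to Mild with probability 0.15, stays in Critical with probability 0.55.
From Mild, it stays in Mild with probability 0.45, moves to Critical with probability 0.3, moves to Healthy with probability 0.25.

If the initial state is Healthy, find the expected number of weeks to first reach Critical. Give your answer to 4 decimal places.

2.1311

Let t(s) be the expected number of weeks to first reach Critical from state s, with t(Critical) = 0. Conditioning on the first week:
t(Healthy) = 1 + 0.4·t(Healthy) + 0.1·t(Mild)
t(Mild) = 1 + 0.25·t(Healthy) + 0.45·t(Mild)
Solving: t(Healthy) = 2.1311, t(Mild) = 2.7869.
Expected weeks from Healthy to Critical: 2.1311.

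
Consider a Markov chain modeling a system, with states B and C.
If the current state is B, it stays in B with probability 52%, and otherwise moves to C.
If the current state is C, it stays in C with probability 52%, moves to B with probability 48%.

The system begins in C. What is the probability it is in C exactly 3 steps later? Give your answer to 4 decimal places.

Propagate the distribution vector 3 steps from C.
After 0 steps: (0.0000, 1.0000)
After 1 step: (0.4800, 0.5200)
After 2 steps: (0.4992, 0.5008)
After 3 steps: (0.5000, 0.5000)
P(in C after 3 steps) = 0.5000

0.5000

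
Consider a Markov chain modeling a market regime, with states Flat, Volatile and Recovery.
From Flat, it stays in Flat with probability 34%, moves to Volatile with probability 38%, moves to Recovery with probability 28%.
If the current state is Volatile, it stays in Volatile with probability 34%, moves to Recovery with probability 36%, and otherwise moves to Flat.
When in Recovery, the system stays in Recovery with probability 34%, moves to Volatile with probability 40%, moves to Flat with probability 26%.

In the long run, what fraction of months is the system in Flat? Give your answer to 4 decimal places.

0.2988

Let the stationary distribution be π with π = πP and π_1 + π_2 + π_3 = 1.
π_1 = 0.34·π_1 + 0.3·π_2 + 0.26·π_3
π_2 = 0.38·π_1 + 0.34·π_2 + 0.4·π_3
Solving with the normalization constraint gives π = (0.2988, 0.3717, 0.3295).
So the stationary probability of Flat is 0.2988.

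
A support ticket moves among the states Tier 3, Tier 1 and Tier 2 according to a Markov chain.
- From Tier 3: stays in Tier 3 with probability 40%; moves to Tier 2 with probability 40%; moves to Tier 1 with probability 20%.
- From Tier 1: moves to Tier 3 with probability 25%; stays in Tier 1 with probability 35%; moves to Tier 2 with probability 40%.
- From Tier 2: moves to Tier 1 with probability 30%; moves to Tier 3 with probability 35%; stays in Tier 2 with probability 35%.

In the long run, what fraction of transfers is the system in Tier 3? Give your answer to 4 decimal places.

0.3389

Let the stationary distribution be π with π = πP and π_1 + π_2 + π_3 = 1.
π_1 = 0.4·π_1 + 0.25·π_2 + 0.35·π_3
π_2 = 0.2·π_1 + 0.35·π_2 + 0.3·π_3
Solving with the normalization constraint gives π = (0.3389, 0.2801, 0.3810).
So the stationary probability of Tier 3 is 0.3389.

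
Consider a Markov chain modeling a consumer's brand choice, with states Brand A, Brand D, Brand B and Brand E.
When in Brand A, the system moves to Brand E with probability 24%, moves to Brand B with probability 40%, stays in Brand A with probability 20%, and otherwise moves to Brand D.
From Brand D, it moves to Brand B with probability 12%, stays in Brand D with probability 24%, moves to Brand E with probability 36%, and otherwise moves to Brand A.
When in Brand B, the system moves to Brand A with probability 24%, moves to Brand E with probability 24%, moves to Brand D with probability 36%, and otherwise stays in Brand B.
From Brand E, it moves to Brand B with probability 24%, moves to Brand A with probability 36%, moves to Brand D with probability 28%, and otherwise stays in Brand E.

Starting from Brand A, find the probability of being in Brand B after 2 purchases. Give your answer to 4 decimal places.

0.2208

Propagate the distribution vector 2 purchases from Brand A.
After 0 purchases: (1.0000, 0.0000, 0.0000, 0.0000)
After 1 purchase: (0.2000, 0.1600, 0.4000, 0.2400)
After 2 purchases: (0.2672, 0.2816, 0.2208, 0.2304)
P(in Brand B after 2 purchases) = 0.2208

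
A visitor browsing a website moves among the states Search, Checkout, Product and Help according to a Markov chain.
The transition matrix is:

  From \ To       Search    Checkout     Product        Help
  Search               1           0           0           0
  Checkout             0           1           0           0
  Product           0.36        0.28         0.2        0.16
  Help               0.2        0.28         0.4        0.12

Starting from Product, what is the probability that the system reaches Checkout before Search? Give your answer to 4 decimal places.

Let h(s) be the probability of absorption at Checkout starting from transient state s. Then h(Checkout) = 1 and h(Search) = 0. By first-step analysis:
h(Product) = 0.36·0 + 0.28·1 + 0.2·h(Product) + 0.16·h(Help)
h(Help) = 0.2·0 + 0.28·1 + 0.4·h(Product) + 0.12·h(Help)
Solving: h(Product) = 0.4550, h(Help) = 0.5250.
Starting from Product, the probability is 0.4550.

0.4550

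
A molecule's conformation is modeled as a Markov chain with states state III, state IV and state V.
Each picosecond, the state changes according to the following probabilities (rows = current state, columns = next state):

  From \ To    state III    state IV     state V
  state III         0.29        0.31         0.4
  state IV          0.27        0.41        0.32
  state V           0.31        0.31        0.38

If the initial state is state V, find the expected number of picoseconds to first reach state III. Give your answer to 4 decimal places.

Let t(s) be the expected number of picoseconds to first reach state III from state s, with t(state III) = 0. Conditioning on the first picosecond:
t(state IV) = 1 + 0.41·t(state IV) + 0.32·t(state V)
t(state V) = 1 + 0.31·t(state IV) + 0.38·t(state V)
Solving: t(state IV) = 3.5259, t(state V) = 3.3758.
Expected picoseconds from state V to state III: 3.3758.

3.3758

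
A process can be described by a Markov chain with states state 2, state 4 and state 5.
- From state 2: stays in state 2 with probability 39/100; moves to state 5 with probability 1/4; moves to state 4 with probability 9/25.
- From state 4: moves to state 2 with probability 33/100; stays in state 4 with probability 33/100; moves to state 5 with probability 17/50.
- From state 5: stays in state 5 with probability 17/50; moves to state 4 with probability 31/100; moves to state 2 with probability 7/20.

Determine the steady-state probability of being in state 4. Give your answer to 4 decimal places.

0.3346

Let the stationary distribution be π with π = πP and π_1 + π_2 + π_3 = 1.
π_1 = 0.39·π_1 + 0.33·π_2 + 0.35·π_3
π_2 = 0.36·π_1 + 0.33·π_2 + 0.31·π_3
Solving with the normalization constraint gives π = (0.3576, 0.3346, 0.3078).
So the stationary probability of state 4 is 0.3346.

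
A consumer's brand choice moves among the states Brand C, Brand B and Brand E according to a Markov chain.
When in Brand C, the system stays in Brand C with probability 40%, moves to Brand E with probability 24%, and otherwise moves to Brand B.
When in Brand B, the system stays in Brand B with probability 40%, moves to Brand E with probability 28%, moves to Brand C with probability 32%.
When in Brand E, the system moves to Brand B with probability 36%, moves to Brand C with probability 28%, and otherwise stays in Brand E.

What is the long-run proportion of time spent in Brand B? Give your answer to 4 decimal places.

Let the stationary distribution be π with π = πP and π_1 + π_2 + π_3 = 1.
π_1 = 0.4·π_1 + 0.32·π_2 + 0.28·π_3
π_2 = 0.36·π_1 + 0.4·π_2 + 0.36·π_3
Solving with the normalization constraint gives π = (0.3352, 0.3750, 0.2898).
So the stationary probability of Brand B is 0.3750.

0.3750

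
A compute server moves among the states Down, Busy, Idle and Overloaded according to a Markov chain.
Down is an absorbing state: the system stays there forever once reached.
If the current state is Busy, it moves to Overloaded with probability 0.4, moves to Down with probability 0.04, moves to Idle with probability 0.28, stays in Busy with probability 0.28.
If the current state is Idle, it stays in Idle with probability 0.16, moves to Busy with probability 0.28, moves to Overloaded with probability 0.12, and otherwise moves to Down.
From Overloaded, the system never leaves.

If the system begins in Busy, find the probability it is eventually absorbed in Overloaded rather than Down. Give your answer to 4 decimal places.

Let h(s) be the probability of absorption at Overloaded starting from transient state s. Then h(Overloaded) = 1 and h(Down) = 0. By first-step analysis:
h(Busy) = 0.04·0 + 0.28·h(Busy) + 0.28·h(Idle) + 0.4·1
h(Idle) = 0.44·0 + 0.28·h(Busy) + 0.16·h(Idle) + 0.12·1
Solving: h(Busy) = 0.7021, h(Idle) = 0.3769.
Starting from Busy, the probability is 0.7021.

0.7021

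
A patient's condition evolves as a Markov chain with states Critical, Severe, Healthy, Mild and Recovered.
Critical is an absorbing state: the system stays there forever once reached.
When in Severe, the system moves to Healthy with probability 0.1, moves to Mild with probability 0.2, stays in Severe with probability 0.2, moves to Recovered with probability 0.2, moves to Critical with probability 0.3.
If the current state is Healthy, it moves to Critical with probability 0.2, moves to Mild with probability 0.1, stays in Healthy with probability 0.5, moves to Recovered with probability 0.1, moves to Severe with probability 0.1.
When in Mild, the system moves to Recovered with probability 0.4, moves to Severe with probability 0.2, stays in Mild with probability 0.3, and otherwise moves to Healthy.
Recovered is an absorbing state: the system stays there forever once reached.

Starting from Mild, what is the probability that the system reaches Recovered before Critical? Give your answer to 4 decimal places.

Let h(s) be the probability of absorption at Recovered starting from transient state s. Then h(Recovered) = 1 and h(Critical) = 0. By first-step analysis:
h(Severe) = 0.3·0 + 0.2·h(Severe) + 0.1·h(Healthy) + 0.2·h(Mild) + 0.2·1
h(Healthy) = 0.2·0 + 0.1·h(Severe) + 0.5·h(Healthy) + 0.1·h(Mild) + 0.1·1
h(Mild) = 0.2·h(Severe) + 0.1·h(Healthy) + 0.3·h(Mild) + 0.4·1
Solving: h(Severe) = 0.5021, h(Healthy) = 0.4564, h(Mild) = 0.7801.
Starting from Mild, the probability is 0.7801.

0.7801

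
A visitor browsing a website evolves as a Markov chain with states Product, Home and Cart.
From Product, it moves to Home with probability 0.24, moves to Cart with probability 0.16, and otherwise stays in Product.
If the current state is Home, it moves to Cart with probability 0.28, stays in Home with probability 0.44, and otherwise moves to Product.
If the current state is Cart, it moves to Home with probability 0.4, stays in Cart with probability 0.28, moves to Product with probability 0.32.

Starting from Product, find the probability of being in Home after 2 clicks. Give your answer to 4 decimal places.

0.3136

Sum over the intermediate state after 1 click:
P = P(Product→Product)·P(Product→Home) + P(Product→Home)·P(Home→Home) + P(Product→Cart)·P(Cart→Home)
  = 0.6×0.24 + 0.24×0.44 + 0.16×0.4
  = 0.1440 + 0.1056 + 0.0640 = 0.3136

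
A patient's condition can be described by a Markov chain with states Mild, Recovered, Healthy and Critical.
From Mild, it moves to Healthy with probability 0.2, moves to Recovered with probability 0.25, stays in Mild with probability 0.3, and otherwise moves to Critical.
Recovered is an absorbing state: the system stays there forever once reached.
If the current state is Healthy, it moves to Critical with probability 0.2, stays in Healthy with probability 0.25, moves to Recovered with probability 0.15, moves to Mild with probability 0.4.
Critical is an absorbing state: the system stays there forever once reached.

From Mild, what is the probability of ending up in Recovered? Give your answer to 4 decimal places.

Let h(s) be the probability of absorption at Recovered starting from transient state s. Then h(Recovered) = 1 and h(Critical) = 0. By first-step analysis:
h(Mild) = 0.3·h(Mild) + 0.25·1 + 0.2·h(Healthy) + 0.25·0
h(Healthy) = 0.4·h(Mild) + 0.15·1 + 0.25·h(Healthy) + 0.2·0
Solving: h(Mild) = 0.4888, h(Healthy) = 0.4607.
Starting from Mild, the probability is 0.4888.

0.4888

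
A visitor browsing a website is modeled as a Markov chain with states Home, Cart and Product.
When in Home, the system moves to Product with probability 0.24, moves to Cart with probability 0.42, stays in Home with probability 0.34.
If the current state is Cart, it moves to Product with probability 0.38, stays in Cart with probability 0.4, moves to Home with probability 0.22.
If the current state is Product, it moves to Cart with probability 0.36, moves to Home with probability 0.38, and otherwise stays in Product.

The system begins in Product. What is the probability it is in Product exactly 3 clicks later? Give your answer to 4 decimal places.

0.3015

Propagate the distribution vector 3 clicks from Product.
After 0 clicks: (0.0000, 0.0000, 1.0000)
After 1 click: (0.3800, 0.3600, 0.2600)
After 2 clicks: (0.3072, 0.3972, 0.2956)
After 3 clicks: (0.3042, 0.3943, 0.3015)
P(in Product after 3 clicks) = 0.3015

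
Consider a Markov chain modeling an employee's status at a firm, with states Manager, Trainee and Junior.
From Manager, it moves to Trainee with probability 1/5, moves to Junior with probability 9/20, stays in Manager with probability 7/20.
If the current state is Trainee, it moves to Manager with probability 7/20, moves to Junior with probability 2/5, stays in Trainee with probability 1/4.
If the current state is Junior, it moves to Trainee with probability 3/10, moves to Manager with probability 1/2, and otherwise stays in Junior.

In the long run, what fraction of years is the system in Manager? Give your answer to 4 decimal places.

0.4025

Let the stationary distribution be π with π = πP and π_1 + π_2 + π_3 = 1.
π_1 = 0.35·π_1 + 0.35·π_2 + 0.5·π_3
π_2 = 0.2·π_1 + 0.25·π_2 + 0.3·π_3
Solving with the normalization constraint gives π = (0.4025, 0.2474, 0.3501).
So the stationary probability of Manager is 0.4025.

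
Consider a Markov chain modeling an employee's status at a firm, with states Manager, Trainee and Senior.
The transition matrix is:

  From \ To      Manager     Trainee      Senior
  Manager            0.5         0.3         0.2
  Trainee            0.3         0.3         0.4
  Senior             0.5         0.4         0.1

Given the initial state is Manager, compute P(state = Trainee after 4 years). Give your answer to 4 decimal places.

0.3240

Propagate the distribution vector 4 years from Manager.
After 0 years: (1.0000, 0.0000, 0.0000)
After 1 year: (0.5000, 0.3000, 0.2000)
After 2 years: (0.4400, 0.3200, 0.2400)
After 3 years: (0.4360, 0.3240, 0.2400)
After 4 years: (0.4352, 0.3240, 0.2408)
P(in Trainee after 4 years) = 0.3240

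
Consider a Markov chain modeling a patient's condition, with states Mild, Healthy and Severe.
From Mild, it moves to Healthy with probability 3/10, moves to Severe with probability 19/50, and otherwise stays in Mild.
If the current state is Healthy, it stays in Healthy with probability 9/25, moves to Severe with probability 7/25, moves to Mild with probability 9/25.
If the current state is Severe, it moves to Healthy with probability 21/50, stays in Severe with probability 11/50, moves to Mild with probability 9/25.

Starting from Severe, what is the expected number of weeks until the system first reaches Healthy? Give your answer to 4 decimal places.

2.6423

Let t(s) be the expected number of weeks to first reach Healthy from state s, with t(Healthy) = 0. Conditioning on the first week:
t(Mild) = 1 + 0.32·t(Mild) + 0.38·t(Severe)
t(Severe) = 1 + 0.36·t(Mild) + 0.22·t(Severe)
Solving: t(Mild) = 2.9472, t(Severe) = 2.6423.
Expected weeks from Severe to Healthy: 2.6423.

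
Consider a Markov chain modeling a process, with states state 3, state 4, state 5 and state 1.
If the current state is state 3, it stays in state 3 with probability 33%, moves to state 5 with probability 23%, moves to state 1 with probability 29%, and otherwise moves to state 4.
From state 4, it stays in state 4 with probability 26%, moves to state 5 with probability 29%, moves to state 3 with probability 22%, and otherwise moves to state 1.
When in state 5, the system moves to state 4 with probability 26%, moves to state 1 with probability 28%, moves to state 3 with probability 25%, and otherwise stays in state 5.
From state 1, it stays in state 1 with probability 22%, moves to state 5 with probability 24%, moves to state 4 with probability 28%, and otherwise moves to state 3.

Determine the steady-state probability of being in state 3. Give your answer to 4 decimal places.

Let the stationary distribution be π with π = πP and π_1 + π_2 + π_3 + π_4 = 1.
π_1 = 0.33·π_1 + 0.22·π_2 + 0.25·π_3 + 0.26·π_4
π_2 = 0.15·π_1 + 0.26·π_2 + 0.26·π_3 + 0.28·π_4
π_3 = 0.23·π_1 + 0.29·π_2 + 0.21·π_3 + 0.24·π_4
Solving with the normalization constraint gives π = (0.2668, 0.2358, 0.2419, 0.2555).
So the stationary probability of state 3 is 0.2668.

0.2668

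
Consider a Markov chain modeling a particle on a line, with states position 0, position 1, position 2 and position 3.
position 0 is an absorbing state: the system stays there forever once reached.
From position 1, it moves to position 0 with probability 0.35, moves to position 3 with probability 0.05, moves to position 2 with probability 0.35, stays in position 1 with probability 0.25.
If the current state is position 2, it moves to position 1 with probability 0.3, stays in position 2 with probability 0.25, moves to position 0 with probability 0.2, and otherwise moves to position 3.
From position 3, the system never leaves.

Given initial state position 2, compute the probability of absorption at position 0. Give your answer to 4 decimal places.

0.5574

Let h(s) be the probability of absorption at position 0 starting from transient state s. Then h(position 0) = 1 and h(position 3) = 0. By first-step analysis:
h(position 1) = 0.35·1 + 0.25·h(position 1) + 0.35·h(position 2) + 0.05·0
h(position 2) = 0.2·1 + 0.3·h(position 1) + 0.25·h(position 2) + 0.25·0
Solving: h(position 1) = 0.7268, h(position 2) = 0.5574.
Starting from position 2, the probability is 0.5574.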